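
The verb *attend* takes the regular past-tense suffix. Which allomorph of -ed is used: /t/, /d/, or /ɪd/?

/ɪd/

The stem *attend* ends in /t/ or /d/.
The -ed suffix is realized as /ɪd/ after /t, d/; as /t/ after other voiceless consonants; and as /d/ after other voiced sounds.
So -ed on *attend* is pronounced /ɪd/.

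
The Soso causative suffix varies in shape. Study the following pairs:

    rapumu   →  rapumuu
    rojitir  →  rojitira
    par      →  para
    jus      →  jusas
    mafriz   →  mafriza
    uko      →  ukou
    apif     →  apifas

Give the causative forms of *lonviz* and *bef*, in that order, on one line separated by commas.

The alternation tracks the final sound of the stem — -as when the stem ends in a voiceless consonant (*jus*, *apif*); -a when the stem ends in a voiced consonant (*rojitir*, *par*, *mafriz*); -u when the stem ends in a vowel (*rapumu*, *uko*).
*lonviz*: final sound = /z/, a voiced consonant → -a → *lonviza*.
*bef*: final sound = /f/, a voiceless consonant → -as → *befas*.

lonviza, befas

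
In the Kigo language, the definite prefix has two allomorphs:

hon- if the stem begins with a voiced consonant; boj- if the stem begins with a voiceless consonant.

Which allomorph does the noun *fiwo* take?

boj-

*fiwo*: first consonant = /f/, voiceless → boj-.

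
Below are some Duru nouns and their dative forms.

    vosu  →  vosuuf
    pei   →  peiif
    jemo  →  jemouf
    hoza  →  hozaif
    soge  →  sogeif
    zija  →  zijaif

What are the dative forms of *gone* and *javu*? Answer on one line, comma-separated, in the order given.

The suffix is conditioned by the last vowel: -uf when the last vowel of the stem is a rounded vowel (*vosu*, *jemo*); -if when the last vowel of the stem is an unrounded vowel (*pei*, *hoza*, *soge*, *zija*).
*gone* — last vowel /e/ (an unrounded vowel) → -if → *goneif*.
The last vowel of *javu* is /u/, which is a rounded vowel, so the suffix is -uf, giving *javuuf*.

goneif, javuuf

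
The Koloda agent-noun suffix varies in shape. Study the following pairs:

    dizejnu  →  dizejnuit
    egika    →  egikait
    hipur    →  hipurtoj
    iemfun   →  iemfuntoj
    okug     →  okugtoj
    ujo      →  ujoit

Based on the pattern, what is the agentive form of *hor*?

The suffix is conditioned by the final sound: -toj when the stem ends in a consonant (*hipur*, *iemfun*, *okug*); -it when the stem ends in a vowel (*dizejnu*, *egika*, *ujo*).
*hor*: final sound = /r/, a consonant → -toj → *hortoj*.

hortoj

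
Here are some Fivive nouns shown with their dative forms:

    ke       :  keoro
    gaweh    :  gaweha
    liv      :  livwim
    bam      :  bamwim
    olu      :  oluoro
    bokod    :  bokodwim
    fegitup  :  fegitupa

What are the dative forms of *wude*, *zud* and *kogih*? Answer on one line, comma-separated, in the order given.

The suffix is conditioned by the final sound: -a when the stem ends in a voiceless consonant (*gaweh*, *fegitup*); -wim when the stem ends in a voiced consonant (*liv*, *bam*, *bokod*); -oro when the stem ends in a vowel (*ke*, *olu*).
The final sound of *wude* is /e/, which is a vowel, so the suffix is -oro, giving *wudeoro*.
Since the final sound of *zud* is /d/ (a voiced consonant), it takes -wim, giving *zudwim*.
The final sound of *kogih* is /h/, which is a voiceless consonant, so the suffix is -a, giving *kogiha*.

wudeoro, zudwim, kogiha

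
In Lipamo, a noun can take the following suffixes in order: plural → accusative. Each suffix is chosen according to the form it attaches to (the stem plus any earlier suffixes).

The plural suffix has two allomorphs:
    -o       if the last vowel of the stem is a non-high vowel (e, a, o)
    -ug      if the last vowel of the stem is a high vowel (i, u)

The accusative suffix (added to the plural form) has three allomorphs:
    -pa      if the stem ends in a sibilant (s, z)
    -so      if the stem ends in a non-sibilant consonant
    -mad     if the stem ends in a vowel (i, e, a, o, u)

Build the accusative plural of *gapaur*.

gapaurugso

*gapaur* — last vowel /u/ (a high vowel) → -ug → *gapaurug*.
The plural form *gapaurug* — final sound /g/ (a non-sibilant consonant) → -so → *gapaurugso*.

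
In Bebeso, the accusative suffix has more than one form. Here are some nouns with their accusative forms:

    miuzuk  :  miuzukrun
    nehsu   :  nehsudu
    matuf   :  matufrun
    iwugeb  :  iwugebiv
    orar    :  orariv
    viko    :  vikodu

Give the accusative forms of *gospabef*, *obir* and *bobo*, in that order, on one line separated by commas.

gospabefrun, obiriv, bobodu

The alternation tracks the final sound of the stem — -run when the stem ends in a voiceless consonant (*miuzuk*, *matuf*); -iv when the stem ends in a voiced consonant (*iwugeb*, *orar*); -du when the stem ends in a vowel (*nehsu*, *viko*).
Since the final sound of *gospabef* is /f/ (a voiceless consonant), it takes -run, giving *gospabefrun*.
The final sound of *obir* is /r/, which is a voiced consonant, so the suffix is -iv, giving *obiriv*.
The final sound of *bobo* is /o/, which is a vowel, so the suffix is -du, giving *bobodu*.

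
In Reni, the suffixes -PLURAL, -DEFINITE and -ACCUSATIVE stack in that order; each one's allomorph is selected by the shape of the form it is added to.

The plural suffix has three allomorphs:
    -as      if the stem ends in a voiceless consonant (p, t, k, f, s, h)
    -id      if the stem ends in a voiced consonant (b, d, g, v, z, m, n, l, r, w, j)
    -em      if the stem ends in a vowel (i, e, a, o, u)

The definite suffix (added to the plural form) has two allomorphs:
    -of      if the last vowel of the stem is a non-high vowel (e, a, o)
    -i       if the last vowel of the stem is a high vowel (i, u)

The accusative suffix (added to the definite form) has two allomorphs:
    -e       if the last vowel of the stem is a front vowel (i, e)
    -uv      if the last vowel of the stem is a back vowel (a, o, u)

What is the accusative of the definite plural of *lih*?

The final sound of *lih* is /h/, which is a voiceless consonant, so the plural suffix is -as, giving *lihas*.
The plural form *lihas*: last vowel = /a/, a non-high vowel → -of → *lihasof*.
The last vowel of the definite form *lihasof* is /o/, which is a back vowel, so the accusative suffix is -uv, giving *lihasofuv*.

lihasofuv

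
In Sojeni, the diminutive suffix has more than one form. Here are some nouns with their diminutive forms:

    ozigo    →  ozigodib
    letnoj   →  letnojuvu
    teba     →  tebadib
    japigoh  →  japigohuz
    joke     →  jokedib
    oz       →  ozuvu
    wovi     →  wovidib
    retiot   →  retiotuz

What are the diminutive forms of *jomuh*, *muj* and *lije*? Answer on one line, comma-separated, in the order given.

The suffix is conditioned by the final sound: -uz when the stem ends in a voiceless consonant (*japigoh*, *retiot*); -uvu when the stem ends in a voiced consonant (*letnoj*, *oz*); -dib when the stem ends in a vowel (*ozigo*, *teba*, *joke*, *wovi*).
*jomuh* — final sound /h/ (a voiceless consonant) → -uz → *jomuhuz*.
*muj*: final sound = /j/, a voiced consonant → -uvu → *mujuvu*.
*lije*: final sound = /e/, a vowel → -dib → *lijedib*.

jomuhuz, mujuvu, lijedib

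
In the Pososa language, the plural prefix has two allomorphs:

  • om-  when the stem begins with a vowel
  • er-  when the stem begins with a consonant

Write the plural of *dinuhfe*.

The first sound of *dinuhfe* is /d/, which is a consonant, so the prefix is er-, giving *erdinuhfe*.

erdinuhfe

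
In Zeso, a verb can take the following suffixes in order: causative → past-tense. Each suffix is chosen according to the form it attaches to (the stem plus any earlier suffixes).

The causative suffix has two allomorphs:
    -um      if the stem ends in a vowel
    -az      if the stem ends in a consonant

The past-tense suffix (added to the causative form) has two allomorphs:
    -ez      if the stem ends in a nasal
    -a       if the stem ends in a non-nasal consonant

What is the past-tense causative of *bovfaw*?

*bovfaw* — final sound /w/ (a consonant) → -az → *bovfawaz*.
Since the final consonant of the causative form *bovfawaz* is /z/ (non-nasal), it takes -a, giving *bovfawaza*.

bovfawaza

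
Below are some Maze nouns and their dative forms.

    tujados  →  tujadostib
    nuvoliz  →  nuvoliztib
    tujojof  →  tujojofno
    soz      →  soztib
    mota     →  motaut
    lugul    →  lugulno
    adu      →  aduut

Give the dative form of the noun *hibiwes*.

hibiwestib

Looking at the final sound of each stem: -tib when the stem ends in a sibilant (*tujados*, *nuvoliz*, *soz*); -no when the stem ends in a non-sibilant consonant (*tujojof*, *lugul*); -ut when the stem ends in a vowel (*mota*, *adu*).
Since the final sound of *hibiwes* is /s/ (a sibilant), it takes -tib, giving *hibiwestib*.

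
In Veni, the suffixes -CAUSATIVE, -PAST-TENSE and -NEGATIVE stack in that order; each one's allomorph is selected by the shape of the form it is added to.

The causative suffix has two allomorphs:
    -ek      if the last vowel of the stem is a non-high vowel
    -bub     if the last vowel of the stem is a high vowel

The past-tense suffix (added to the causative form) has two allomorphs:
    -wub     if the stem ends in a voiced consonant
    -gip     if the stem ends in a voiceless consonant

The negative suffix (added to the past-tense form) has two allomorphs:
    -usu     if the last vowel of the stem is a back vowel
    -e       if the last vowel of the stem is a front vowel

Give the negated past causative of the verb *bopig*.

*bopig*: last vowel = /i/, a high vowel → -bub → *bopigbub*.
Since the final consonant of the causative form *bopigbub* is /b/ (voiced), it takes -wub, giving *bopigbubwub*.
The last vowel of the past-tense form *bopigbubwub* is /u/, which is a back vowel, so the negative suffix is -usu, giving *bopigbubwubusu*.

bopigbubwubusu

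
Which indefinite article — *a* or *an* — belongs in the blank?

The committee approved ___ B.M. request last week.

The indefinite article is chosen by the initial *sound* of the following word, not its spelling.
The initialism *B.M.* is read letter by letter; the first letter, B, is pronounced /biː/, which begins with a consonant sound.
So the article is *a*: The committee approved a B.M. request last week.

a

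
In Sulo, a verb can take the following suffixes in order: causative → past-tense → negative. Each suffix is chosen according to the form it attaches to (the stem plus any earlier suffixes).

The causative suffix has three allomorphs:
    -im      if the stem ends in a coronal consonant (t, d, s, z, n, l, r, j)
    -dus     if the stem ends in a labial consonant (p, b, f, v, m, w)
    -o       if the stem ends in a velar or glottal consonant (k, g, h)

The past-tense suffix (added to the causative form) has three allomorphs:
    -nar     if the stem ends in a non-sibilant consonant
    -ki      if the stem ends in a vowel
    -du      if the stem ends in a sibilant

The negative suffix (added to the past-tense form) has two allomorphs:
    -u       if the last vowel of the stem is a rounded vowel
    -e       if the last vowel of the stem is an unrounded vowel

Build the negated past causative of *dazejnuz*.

*dazejnuz*: final consonant = /z/, coronal → -im → *dazejnuzim*.
Since the final sound of the causative form *dazejnuzim* is /m/ (a non-sibilant consonant), it takes -nar, giving *dazejnuzimnar*.
The last vowel of the past-tense form *dazejnuzimnar* is /a/, which is an unrounded vowel, so the negative suffix is -e, giving *dazejnuzimnare*.

dazejnuzimnare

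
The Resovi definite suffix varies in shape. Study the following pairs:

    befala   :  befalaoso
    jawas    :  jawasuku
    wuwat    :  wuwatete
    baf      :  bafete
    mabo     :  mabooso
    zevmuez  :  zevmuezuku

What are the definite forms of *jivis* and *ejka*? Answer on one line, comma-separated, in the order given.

jivisuku, ejkaoso

The suffix is conditioned by the final sound: -uku when the stem ends in a sibilant (*jawas*, *zevmuez*); -ete when the stem ends in a non-sibilant consonant (*wuwat*, *baf*); -oso when the stem ends in a vowel (*befala*, *mabo*).
The final sound of *jivis* is /s/, which is a sibilant, so the suffix is -uku, giving *jivisuku*.
The final sound of *ejka* is /a/, which is a vowel, so the suffix is -oso, giving *ejkaoso*.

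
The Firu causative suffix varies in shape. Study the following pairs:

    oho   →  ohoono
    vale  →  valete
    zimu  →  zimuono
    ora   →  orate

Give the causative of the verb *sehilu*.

sehiluono

The alternation tracks the last vowel of the stem — -ono when the last vowel of the stem is a rounded vowel (*oho*, *zimu*); -te when the last vowel of the stem is an unrounded vowel (*vale*, *ora*).
The last vowel of *sehilu* is /u/, which is a rounded vowel, so the suffix is -ono, giving *sehiluono*.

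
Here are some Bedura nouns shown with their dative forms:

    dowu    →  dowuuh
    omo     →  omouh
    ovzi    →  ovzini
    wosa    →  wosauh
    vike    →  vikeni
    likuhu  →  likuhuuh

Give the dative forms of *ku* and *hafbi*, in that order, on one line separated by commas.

The pattern is front/back vowel harmony: -ni when the last vowel of the stem is a front vowel (*ovzi*, *vike*); -uh when the last vowel of the stem is a back vowel (*dowu*, *omo*, *wosa*, *likuhu*).
*ku*: last vowel = /u/, a back vowel → -uh → *kuuh*.
*hafbi* — last vowel /i/ (a front vowel) → -ni → *hafbini*.

kuuh, hafbini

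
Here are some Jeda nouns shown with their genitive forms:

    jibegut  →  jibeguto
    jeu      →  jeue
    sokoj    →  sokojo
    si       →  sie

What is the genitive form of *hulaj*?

Looking at the final sound of each stem: -o when the stem ends in a consonant (*jibegut*, *sokoj*); -e when the stem ends in a vowel (*jeu*, *si*).
*hulaj*: final sound = /j/, a consonant → -o → *hulajo*.

hulajo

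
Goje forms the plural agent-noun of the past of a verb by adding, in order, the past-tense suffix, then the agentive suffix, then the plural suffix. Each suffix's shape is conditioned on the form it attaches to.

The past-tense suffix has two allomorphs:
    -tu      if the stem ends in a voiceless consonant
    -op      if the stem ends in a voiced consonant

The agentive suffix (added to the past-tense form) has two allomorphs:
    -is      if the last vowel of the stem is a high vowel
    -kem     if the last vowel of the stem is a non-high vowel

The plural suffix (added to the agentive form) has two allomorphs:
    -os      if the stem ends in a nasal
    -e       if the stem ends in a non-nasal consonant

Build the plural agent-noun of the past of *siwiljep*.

*siwiljep* — final consonant /p/ (voiceless) → -tu → *siwiljeptu*.
The last vowel of the past-tense form *siwiljeptu* is /u/, which is a high vowel, so the agentive suffix is -is, giving *siwiljeptuis*.
Since the final consonant of the agentive form *siwiljeptuis* is /s/ (non-nasal), it takes -e, giving *siwiljeptuise*.

siwiljeptuise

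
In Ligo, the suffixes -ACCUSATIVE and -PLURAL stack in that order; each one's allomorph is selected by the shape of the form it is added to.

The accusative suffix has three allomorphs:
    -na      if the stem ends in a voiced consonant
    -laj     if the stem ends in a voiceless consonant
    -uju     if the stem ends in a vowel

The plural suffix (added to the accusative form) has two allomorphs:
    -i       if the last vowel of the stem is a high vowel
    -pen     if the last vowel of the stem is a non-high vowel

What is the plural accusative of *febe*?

The final sound of *febe* is /e/, which is a vowel, so the accusative suffix is -uju, giving *febeuju*.
The last vowel of the accusative form *febeuju* is /u/, which is a high vowel, so the plural suffix is -i, giving *febeujui*.

febeujui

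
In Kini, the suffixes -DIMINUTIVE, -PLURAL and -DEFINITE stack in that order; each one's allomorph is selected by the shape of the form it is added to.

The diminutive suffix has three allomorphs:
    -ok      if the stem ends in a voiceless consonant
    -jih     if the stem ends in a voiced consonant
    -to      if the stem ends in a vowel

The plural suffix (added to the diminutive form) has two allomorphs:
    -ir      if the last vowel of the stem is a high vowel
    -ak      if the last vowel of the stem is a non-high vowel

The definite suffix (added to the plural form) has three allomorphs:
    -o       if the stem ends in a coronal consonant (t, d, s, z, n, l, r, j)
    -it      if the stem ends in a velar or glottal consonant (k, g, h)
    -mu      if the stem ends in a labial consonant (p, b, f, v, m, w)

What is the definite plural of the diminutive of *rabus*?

Since the final sound of *rabus* is /s/ (a voiceless consonant), it takes -ok, giving *rabusok*.
The diminutive form *rabusok* — last vowel /o/ (a non-high vowel) → -ak → *rabusokak*.
The plural form *rabusokak* — final consonant /k/ (velar/glottal) → -it → *rabusokakit*.

rabusokakit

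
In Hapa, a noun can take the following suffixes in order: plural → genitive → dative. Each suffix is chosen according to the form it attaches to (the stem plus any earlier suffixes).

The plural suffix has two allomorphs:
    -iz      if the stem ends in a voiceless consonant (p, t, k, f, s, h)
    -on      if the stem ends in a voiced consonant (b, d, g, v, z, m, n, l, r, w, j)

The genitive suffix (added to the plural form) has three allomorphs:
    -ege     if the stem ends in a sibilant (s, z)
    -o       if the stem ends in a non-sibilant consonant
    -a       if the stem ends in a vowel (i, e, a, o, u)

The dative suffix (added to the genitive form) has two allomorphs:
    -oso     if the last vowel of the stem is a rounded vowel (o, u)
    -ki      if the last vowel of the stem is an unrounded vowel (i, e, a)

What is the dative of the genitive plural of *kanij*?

*kanij* — final consonant /j/ (voiced) → -on → *kanijon*.
The final sound of the plural form *kanijon* is /n/, which is a non-sibilant consonant, so the genitive suffix is -o, giving *kanijono*.
The genitive form *kanijono* — last vowel /o/ (a rounded vowel) → -oso → *kanijonooso*.

kanijonooso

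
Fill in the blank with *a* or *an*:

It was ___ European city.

a

The indefinite article is chosen by the initial *sound* of the following word, not its spelling.
*European* begins with the sound /jʊ/ (eu pronounced /jʊ/) — a consonant sound.
So the article is *a*: It was a European city.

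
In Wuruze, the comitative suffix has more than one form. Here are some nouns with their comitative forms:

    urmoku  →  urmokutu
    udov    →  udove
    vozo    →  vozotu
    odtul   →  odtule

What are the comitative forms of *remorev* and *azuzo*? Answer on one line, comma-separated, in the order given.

remoreve, azuzotu

The suffix is conditioned by the final sound: -e when the stem ends in a consonant (*udov*, *odtul*); -tu when the stem ends in a vowel (*urmoku*, *vozo*).
The final sound of *remorev* is /v/, which is a consonant, so the suffix is -e, giving *remoreve*.
*azuzo*: final sound = /o/, a vowel → -tu → *azuzotu*.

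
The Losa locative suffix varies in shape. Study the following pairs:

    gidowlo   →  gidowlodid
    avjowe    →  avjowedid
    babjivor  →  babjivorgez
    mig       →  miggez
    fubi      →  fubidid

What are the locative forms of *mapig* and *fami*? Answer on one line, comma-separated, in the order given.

mapiggez, famidid

Looking at the final sound of each stem: -gez when the stem ends in a consonant (*babjivor*, *mig*); -did when the stem ends in a vowel (*gidowlo*, *avjowe*, *fubi*).
*mapig*: final sound = /g/, a consonant → -gez → *mapiggez*.
*fami* — final sound /i/ (a vowel) → -did → *famidid*.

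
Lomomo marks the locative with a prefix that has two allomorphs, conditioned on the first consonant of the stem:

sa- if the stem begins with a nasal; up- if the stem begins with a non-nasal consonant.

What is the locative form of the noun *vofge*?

*vofge*: first consonant = /v/, non-nasal → up- → *upvofge*.

upvofge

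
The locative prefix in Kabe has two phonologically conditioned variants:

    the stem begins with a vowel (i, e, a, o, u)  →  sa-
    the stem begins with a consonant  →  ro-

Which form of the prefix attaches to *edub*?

sa-

Since the first sound of *edub* is /e/ (a vowel), it takes sa-.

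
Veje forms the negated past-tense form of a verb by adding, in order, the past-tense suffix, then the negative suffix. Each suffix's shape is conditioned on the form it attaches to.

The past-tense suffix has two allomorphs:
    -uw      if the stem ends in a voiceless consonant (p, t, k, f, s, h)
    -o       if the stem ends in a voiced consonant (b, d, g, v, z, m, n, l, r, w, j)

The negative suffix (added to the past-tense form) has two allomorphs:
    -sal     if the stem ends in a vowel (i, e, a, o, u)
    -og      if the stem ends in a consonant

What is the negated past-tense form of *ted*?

*ted*: final consonant = /d/, voiced → -o → *tedo*.
The final sound of the past-tense form *tedo* is /o/, which is a vowel, so the negative suffix is -sal, giving *tedosal*.

tedosal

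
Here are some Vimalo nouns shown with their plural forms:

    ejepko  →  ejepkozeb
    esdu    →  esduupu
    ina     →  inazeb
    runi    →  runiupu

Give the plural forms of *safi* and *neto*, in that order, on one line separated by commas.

The alternation tracks the last vowel of the stem — -upu when the last vowel of the stem is a high vowel (*esdu*, *runi*); -zeb when the last vowel of the stem is a non-high vowel (*ejepko*, *ina*).
*safi* — last vowel /i/ (a high vowel) → -upu → *safiupu*.
The last vowel of *neto* is /o/, which is a non-high vowel, so the suffix is -zeb, giving *netozeb*.

safiupu, netozeb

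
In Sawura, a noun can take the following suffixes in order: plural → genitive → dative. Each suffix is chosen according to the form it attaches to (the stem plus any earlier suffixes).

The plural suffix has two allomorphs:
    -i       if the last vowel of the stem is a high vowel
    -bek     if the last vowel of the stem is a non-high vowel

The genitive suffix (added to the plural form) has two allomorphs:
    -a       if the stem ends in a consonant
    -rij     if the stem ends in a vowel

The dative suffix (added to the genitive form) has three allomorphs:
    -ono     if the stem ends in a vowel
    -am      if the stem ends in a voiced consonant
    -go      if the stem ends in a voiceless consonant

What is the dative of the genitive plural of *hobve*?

hobvebekaono

*hobve* — last vowel /e/ (a non-high vowel) → -bek → *hobvebek*.
Since the final sound of the plural form *hobvebek* is /k/ (a consonant), it takes -a, giving *hobvebeka*.
The genitive form *hobvebeka* — final sound /a/ (a vowel) → -ono → *hobvebekaono*.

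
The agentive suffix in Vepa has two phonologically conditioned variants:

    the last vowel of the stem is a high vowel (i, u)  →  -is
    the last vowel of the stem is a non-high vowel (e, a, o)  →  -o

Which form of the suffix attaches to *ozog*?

-o

*ozog* — last vowel /o/ (a non-high vowel) → -o.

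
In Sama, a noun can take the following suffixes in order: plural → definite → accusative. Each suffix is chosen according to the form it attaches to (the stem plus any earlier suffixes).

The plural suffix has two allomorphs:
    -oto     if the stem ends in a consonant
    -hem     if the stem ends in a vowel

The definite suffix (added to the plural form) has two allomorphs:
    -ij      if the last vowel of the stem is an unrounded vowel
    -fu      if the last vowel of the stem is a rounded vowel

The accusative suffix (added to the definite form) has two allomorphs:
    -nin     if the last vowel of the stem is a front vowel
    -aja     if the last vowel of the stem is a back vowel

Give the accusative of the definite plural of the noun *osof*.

osofotofuaja

*osof* — final sound /f/ (a consonant) → -oto → *osofoto*.
The plural form *osofoto*: last vowel = /o/, a rounded vowel → -fu → *osofotofu*.
The definite form *osofotofu*: last vowel = /u/, a back vowel → -aja → *osofotofuaja*.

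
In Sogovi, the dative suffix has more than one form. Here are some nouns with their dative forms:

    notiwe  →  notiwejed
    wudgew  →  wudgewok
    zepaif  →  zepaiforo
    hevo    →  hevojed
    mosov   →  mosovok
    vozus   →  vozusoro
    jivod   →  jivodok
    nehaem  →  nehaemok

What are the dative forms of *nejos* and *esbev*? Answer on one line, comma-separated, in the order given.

nejosoro, esbevok

The pattern is voicing of the final sound: -oro when the stem ends in a voiceless consonant (*zepaif*, *vozus*); -ok when the stem ends in a voiced consonant (*wudgew*, *mosov*, *jivod*, *nehaem*); -jed when the stem ends in a vowel (*notiwe*, *hevo*).
Since the final sound of *nejos* is /s/ (a voiceless consonant), it takes -oro, giving *nejosoro*.
*esbev* — final sound /v/ (a voiced consonant) → -ok → *esbevok*.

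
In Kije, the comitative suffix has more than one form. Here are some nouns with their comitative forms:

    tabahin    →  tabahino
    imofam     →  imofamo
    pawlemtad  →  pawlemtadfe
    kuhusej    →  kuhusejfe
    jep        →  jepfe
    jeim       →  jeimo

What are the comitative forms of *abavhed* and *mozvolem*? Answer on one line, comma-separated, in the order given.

The pattern is nasality of the final consonant: -o when the stem ends in a nasal (*tabahin*, *imofam*, *jeim*); -fe when the stem ends in a non-nasal consonant (*pawlemtad*, *kuhusej*, *jep*).
*abavhed* — final consonant /d/ (non-nasal) → -fe → *abavhedfe*.
*mozvolem* — final consonant /m/ (a nasal) → -o → *mozvolemo*.

abavhedfe, mozvolemo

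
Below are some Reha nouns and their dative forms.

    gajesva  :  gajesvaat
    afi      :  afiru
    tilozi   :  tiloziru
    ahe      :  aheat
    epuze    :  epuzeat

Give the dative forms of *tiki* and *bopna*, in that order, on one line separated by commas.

tikiru, bopnaat

The alternation tracks the last vowel of the stem — -ru when the last vowel of the stem is a high vowel (*afi*, *tilozi*); -at when the last vowel of the stem is a non-high vowel (*gajesva*, *ahe*, *epuze*).
*tiki*: last vowel = /i/, a high vowel → -ru → *tikiru*.
Since the last vowel of *bopna* is /a/ (a non-high vowel), it takes -at, giving *bopnaat*.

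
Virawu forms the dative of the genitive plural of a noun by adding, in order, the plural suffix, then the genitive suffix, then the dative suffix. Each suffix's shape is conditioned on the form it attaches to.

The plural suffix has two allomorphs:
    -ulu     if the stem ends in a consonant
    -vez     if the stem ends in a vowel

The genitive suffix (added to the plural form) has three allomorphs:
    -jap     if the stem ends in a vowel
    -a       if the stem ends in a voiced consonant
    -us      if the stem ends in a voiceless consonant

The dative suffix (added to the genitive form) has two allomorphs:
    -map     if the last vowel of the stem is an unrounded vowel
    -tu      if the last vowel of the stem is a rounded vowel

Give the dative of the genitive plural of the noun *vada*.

*vada*: final sound = /a/, a vowel → -vez → *vadavez*.
The plural form *vadavez* — final sound /z/ (a voiced consonant) → -a → *vadaveza*.
The last vowel of the genitive form *vadaveza* is /a/, which is an unrounded vowel, so the dative suffix is -map, giving *vadavezamap*.

vadavezamap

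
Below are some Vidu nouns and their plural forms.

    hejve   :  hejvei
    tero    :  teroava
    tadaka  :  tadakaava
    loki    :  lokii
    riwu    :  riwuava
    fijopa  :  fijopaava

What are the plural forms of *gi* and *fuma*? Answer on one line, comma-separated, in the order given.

The pattern is front/back vowel harmony: -i when the last vowel of the stem is a front vowel (*hejve*, *loki*); -ava when the last vowel of the stem is a back vowel (*tero*, *tadaka*, *riwu*, *fijopa*).
*gi*: last vowel = /i/, a front vowel → -i → *gii*.
Since the last vowel of *fuma* is /a/ (a back vowel), it takes -ava, giving *fumaava*.

gii, fumaava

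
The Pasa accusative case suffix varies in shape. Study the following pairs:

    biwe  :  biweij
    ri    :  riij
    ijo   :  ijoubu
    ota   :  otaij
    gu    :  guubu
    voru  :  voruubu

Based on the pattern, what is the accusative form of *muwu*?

muwuubu

The alternation tracks the last vowel of the stem — -ubu when the last vowel of the stem is a rounded vowel (*ijo*, *gu*, *voru*); -ij when the last vowel of the stem is an unrounded vowel (*biwe*, *ri*, *ota*).
The last vowel of *muwu* is /u/, which is a rounded vowel, so the suffix is -ubu, giving *muwuubu*.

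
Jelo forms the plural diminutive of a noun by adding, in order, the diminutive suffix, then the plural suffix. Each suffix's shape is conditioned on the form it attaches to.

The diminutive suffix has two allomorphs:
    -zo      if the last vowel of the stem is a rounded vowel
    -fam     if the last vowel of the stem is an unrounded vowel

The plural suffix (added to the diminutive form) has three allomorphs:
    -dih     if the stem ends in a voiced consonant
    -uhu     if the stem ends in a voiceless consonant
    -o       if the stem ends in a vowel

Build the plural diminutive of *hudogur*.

hudogurzoo

*hudogur* — last vowel /u/ (a rounded vowel) → -zo → *hudogurzo*.
The final sound of the diminutive form *hudogurzo* is /o/, which is a vowel, so the plural suffix is -o, giving *hudogurzoo*.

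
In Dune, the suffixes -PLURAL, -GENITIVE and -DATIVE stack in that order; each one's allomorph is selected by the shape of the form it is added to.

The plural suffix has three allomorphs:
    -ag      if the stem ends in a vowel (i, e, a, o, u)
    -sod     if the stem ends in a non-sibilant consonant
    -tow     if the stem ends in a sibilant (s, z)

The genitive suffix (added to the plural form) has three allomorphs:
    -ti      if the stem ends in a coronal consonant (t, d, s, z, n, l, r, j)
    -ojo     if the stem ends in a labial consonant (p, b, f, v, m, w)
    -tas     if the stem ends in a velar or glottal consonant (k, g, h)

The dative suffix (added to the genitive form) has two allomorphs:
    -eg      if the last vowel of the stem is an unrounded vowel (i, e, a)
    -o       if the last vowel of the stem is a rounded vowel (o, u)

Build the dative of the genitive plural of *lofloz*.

lofloztowojoo

The final sound of *lofloz* is /z/, which is a sibilant, so the plural suffix is -tow, giving *lofloztow*.
Since the final consonant of the plural form *lofloztow* is /w/ (labial), it takes -ojo, giving *lofloztowojo*.
The genitive form *lofloztowojo*: last vowel = /o/, a rounded vowel → -o → *lofloztowojoo*.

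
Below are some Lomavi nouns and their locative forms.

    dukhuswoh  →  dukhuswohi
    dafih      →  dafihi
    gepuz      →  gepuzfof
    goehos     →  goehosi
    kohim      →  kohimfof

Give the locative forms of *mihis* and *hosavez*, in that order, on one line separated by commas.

mihisi, hosavezfof

Looking at the final consonant of each stem: -i when the stem ends in a voiceless consonant (*dukhuswoh*, *dafih*, *goehos*); -fof when the stem ends in a voiced consonant (*gepuz*, *kohim*).
Since the final consonant of *mihis* is /s/ (voiceless), it takes -i, giving *mihisi*.
*hosavez* — final consonant /z/ (voiced) → -fof → *hosavezfof*.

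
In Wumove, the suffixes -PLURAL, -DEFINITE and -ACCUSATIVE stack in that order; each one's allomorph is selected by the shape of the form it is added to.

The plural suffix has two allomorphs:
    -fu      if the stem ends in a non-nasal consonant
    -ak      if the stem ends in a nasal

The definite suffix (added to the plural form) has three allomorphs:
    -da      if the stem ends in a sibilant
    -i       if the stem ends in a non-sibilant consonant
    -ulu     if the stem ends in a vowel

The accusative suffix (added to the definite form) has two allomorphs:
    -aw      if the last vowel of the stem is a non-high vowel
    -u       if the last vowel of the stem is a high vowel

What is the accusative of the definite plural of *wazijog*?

*wazijog* — final consonant /g/ (non-nasal) → -fu → *wazijogfu*.
The final sound of the plural form *wazijogfu* is /u/, which is a vowel, so the definite suffix is -ulu, giving *wazijogfuulu*.
The definite form *wazijogfuulu* — last vowel /u/ (a high vowel) → -u → *wazijogfuuluu*.

wazijogfuuluu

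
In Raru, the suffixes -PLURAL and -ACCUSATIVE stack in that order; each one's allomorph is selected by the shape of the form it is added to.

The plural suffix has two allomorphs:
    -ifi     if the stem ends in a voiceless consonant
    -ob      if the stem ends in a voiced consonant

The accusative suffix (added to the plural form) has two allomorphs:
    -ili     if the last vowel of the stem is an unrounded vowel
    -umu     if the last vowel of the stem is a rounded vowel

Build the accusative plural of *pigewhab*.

pigewhabobumu

*pigewhab* — final consonant /b/ (voiced) → -ob → *pigewhabob*.
The last vowel of the plural form *pigewhabob* is /o/, which is a rounded vowel, so the accusative suffix is -umu, giving *pigewhabobumu*.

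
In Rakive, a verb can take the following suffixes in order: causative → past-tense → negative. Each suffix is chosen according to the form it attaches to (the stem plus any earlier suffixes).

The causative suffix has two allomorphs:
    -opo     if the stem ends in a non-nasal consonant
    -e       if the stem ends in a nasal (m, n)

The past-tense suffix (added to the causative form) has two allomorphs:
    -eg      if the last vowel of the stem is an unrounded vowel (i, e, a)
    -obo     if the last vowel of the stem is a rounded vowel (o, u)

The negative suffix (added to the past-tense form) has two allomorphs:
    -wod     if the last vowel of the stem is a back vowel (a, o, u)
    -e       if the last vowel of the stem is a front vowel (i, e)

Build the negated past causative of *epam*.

epameege

*epam*: final consonant = /m/, a nasal → -e → *epame*.
The last vowel of the causative form *epame* is /e/, which is an unrounded vowel, so the past-tense suffix is -eg, giving *epameeg*.
Since the last vowel of the past-tense form *epameeg* is /e/ (a front vowel), it takes -e, giving *epameege*.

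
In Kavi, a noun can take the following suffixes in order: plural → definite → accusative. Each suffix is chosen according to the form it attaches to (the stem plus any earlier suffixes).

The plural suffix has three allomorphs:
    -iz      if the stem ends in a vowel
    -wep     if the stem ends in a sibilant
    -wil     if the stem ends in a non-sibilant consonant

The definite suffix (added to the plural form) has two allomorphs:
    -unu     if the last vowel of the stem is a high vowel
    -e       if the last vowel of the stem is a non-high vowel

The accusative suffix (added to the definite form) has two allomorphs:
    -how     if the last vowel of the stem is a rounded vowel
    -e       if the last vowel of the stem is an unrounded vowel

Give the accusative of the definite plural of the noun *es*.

*es*: final sound = /s/, a sibilant → -wep → *eswep*.
The plural form *eswep*: last vowel = /e/, a non-high vowel → -e → *eswepe*.
The definite form *eswepe* — last vowel /e/ (an unrounded vowel) → -e → *eswepee*.

eswepee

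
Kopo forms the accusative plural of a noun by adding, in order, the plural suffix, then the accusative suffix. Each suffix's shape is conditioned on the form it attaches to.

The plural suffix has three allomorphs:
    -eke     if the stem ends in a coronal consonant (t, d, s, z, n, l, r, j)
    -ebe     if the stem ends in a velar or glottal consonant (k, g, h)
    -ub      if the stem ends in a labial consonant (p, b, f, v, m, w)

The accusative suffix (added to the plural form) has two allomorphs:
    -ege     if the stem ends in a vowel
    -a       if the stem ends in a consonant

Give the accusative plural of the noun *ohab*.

*ohab* — final consonant /b/ (labial) → -ub → *ohabub*.
The plural form *ohabub* — final sound /b/ (a consonant) → -a → *ohabuba*.

ohabuba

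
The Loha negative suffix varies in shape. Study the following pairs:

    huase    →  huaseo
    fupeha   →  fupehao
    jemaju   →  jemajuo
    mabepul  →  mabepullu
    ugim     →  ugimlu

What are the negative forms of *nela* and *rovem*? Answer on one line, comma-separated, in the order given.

The suffix is conditioned by the final sound: -lu when the stem ends in a consonant (*mabepul*, *ugim*); -o when the stem ends in a vowel (*huase*, *fupeha*, *jemaju*).
*nela* — final sound /a/ (a vowel) → -o → *nelao*.
*rovem*: final sound = /m/, a consonant → -lu → *rovemlu*.

nelao, rovemlu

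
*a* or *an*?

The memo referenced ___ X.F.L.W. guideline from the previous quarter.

an

The indefinite article is chosen by the initial *sound* of the following word, not its spelling.
The initialism *X.F.L.W.* is read letter by letter; the first letter, X, is pronounced /ɛks/, which begins with a vowel sound.
So the article is *an*: The memo referenced an X.F.L.W. guideline from the previous quarter.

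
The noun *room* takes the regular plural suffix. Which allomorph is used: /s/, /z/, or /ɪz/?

/z/

The stem *room* ends in a voiced non-sibilant sound.
The plural suffix surfaces as /ɪz/ after sibilants, /s/ after other voiceless consonants, and /z/ after other voiced sounds.
So the plural -s on *room* is pronounced /z/.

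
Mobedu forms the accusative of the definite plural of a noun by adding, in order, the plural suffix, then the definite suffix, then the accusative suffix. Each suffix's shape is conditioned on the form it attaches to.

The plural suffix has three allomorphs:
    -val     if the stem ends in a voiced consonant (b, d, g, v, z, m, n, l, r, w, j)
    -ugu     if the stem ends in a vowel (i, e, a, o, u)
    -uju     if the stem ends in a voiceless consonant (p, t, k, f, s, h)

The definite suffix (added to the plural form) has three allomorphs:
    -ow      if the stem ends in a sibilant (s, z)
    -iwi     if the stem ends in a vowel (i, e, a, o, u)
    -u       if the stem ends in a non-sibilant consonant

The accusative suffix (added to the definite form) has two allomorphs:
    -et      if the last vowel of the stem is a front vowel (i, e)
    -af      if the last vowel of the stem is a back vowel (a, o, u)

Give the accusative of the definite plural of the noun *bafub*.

*bafub* — final sound /b/ (a voiced consonant) → -val → *bafubval*.
The plural form *bafubval*: final sound = /l/, a non-sibilant consonant → -u → *bafubvalu*.
The last vowel of the definite form *bafubvalu* is /u/, which is a back vowel, so the accusative suffix is -af, giving *bafubvaluaf*.

bafubvaluaf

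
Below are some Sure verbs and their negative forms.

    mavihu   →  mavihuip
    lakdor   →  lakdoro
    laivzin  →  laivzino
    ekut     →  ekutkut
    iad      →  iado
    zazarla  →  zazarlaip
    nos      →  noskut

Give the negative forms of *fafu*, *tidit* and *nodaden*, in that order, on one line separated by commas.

fafuip, tiditkut, nodadeno

The alternation tracks the final sound of the stem — -kut when the stem ends in a voiceless consonant (*ekut*, *nos*); -o when the stem ends in a voiced consonant (*lakdor*, *laivzin*, *iad*); -ip when the stem ends in a vowel (*mavihu*, *zazarla*).
The final sound of *fafu* is /u/, which is a vowel, so the suffix is -ip, giving *fafuip*.
*tidit*: final sound = /t/, a voiceless consonant → -kut → *tiditkut*.
Since the final sound of *nodaden* is /n/ (a voiced consonant), it takes -o, giving *nodadeno*.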